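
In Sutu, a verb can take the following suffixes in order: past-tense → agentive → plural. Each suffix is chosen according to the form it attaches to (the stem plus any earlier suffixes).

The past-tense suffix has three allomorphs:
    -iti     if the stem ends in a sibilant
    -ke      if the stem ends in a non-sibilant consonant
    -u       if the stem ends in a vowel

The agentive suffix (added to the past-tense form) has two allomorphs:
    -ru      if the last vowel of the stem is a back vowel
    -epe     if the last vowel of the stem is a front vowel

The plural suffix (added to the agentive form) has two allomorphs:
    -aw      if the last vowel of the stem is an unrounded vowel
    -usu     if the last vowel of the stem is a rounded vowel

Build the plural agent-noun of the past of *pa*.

pauruusu

*pa*: final sound = /a/, a vowel → -u → *pau*.
The past-tense form *pau* — last vowel /u/ (a back vowel) → -ru → *pauru*.
The last vowel of the agentive form *pauru* is /u/, which is a rounded vowel, so the plural suffix is -usu, giving *pauruusu*.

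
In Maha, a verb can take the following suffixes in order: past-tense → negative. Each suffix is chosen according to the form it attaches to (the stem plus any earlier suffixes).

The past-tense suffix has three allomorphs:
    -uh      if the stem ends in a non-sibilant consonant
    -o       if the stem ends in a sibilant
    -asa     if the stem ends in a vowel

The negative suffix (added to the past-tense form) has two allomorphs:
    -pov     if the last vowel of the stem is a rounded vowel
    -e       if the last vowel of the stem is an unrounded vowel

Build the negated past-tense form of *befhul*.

*befhul* — final sound /l/ (a non-sibilant consonant) → -uh → *befhuluh*.
The past-tense form *befhuluh* — last vowel /u/ (a rounded vowel) → -pov → *befhuluhpov*.

befhuluhpov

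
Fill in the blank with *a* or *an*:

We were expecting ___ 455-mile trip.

The indefinite article is chosen by the initial *sound* of the following word, not its spelling.
The number *455* is spoken "four hundred …", beginning with /fɔr/ — a consonant sound.
So the article is *a*: We were expecting a 455-mile trip.

a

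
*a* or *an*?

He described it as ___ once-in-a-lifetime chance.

a

The indefinite article is chosen by the initial *sound* of the following word, not its spelling.
*once-in-a-lifetime* begins with the sound /wʌ/ (*once* pronounced with initial /w/) — a consonant sound.
So the article is *a*: He described it as a once-in-a-lifetime chance.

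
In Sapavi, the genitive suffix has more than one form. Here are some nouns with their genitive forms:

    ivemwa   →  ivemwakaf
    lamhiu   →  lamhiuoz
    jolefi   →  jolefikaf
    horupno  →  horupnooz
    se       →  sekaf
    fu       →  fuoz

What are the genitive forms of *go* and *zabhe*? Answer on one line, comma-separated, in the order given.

gooz, zabhekaf

The pattern is rounding harmony: -oz when the last vowel of the stem is a rounded vowel (*lamhiu*, *horupno*, *fu*); -kaf when the last vowel of the stem is an unrounded vowel (*ivemwa*, *jolefi*, *se*).
The last vowel of *go* is /o/, which is a rounded vowel, so the suffix is -oz, giving *gooz*.
*zabhe*: last vowel = /e/, an unrounded vowel → -kaf → *zabhekaf*.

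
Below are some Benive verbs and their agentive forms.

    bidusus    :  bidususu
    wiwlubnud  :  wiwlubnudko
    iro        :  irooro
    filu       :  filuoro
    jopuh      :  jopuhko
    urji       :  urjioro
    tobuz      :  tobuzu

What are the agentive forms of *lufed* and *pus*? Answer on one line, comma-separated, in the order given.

Looking at the final sound of each stem: -u when the stem ends in a sibilant (*bidusus*, *tobuz*); -ko when the stem ends in a non-sibilant consonant (*wiwlubnud*, *jopuh*); -oro when the stem ends in a vowel (*iro*, *filu*, *urji*).
Since the final sound of *lufed* is /d/ (a non-sibilant consonant), it takes -ko, giving *lufedko*.
Since the final sound of *pus* is /s/ (a sibilant), it takes -u, giving *pusu*.

lufedko, pusu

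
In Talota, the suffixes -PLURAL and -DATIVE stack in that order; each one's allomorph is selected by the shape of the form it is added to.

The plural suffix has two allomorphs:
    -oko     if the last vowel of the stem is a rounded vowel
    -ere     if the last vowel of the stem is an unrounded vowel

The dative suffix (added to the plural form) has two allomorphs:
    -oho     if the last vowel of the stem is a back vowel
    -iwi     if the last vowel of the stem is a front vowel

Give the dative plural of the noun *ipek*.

ipekereiwi

The last vowel of *ipek* is /e/, which is an unrounded vowel, so the plural suffix is -ere, giving *ipekere*.
The plural form *ipekere*: last vowel = /e/, a front vowel → -iwi → *ipekereiwi*.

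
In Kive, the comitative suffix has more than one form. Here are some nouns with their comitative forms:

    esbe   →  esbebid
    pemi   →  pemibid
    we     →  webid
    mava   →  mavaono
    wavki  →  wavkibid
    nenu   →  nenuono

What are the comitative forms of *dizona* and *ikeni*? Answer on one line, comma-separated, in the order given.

The suffix is conditioned by the last vowel: -bid when the last vowel of the stem is a front vowel (*esbe*, *pemi*, *we*, *wavki*); -ono when the last vowel of the stem is a back vowel (*mava*, *nenu*).
*dizona* — last vowel /a/ (a back vowel) → -ono → *dizonaono*.
*ikeni* — last vowel /i/ (a front vowel) → -bid → *ikenibid*.

dizonaono, ikenibid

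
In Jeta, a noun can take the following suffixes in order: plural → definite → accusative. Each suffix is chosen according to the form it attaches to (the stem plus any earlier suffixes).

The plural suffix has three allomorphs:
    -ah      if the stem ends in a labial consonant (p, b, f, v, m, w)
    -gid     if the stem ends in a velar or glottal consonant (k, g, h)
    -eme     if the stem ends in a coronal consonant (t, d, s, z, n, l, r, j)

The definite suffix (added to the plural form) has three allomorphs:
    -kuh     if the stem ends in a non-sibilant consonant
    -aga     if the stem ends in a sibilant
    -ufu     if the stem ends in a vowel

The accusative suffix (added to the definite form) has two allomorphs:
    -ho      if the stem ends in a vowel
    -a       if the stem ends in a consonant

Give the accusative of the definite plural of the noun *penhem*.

The final consonant of *penhem* is /m/, which is labial, so the plural suffix is -ah, giving *penhemah*.
The plural form *penhemah* — final sound /h/ (a non-sibilant consonant) → -kuh → *penhemahkuh*.
The final sound of the definite form *penhemahkuh* is /h/, which is a consonant, so the accusative suffix is -a, giving *penhemahkuha*.

penhemahkuha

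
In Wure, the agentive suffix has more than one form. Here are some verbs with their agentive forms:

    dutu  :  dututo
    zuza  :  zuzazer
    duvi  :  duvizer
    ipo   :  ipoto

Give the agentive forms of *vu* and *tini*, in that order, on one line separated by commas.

vuto, tinizer

Looking at the last vowel of each stem: -to when the last vowel of the stem is a rounded vowel (*dutu*, *ipo*); -zer when the last vowel of the stem is an unrounded vowel (*zuza*, *duvi*).
*vu* — last vowel /u/ (a rounded vowel) → -to → *vuto*.
Since the last vowel of *tini* is /i/ (an unrounded vowel), it takes -zer, giving *tinizer*.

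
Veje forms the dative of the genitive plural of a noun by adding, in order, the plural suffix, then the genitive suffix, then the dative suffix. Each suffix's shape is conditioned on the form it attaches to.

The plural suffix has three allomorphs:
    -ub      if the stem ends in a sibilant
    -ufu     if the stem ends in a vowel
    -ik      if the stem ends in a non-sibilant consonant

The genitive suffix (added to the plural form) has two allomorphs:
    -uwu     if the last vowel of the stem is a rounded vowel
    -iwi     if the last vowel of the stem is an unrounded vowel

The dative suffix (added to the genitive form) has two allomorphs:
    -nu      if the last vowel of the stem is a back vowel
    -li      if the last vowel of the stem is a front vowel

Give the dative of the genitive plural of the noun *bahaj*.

*bahaj* — final sound /j/ (a non-sibilant consonant) → -ik → *bahajik*.
Since the last vowel of the plural form *bahajik* is /i/ (an unrounded vowel), it takes -iwi, giving *bahajikiwi*.
Since the last vowel of the genitive form *bahajikiwi* is /i/ (a front vowel), it takes -li, giving *bahajikiwili*.

bahajikiwili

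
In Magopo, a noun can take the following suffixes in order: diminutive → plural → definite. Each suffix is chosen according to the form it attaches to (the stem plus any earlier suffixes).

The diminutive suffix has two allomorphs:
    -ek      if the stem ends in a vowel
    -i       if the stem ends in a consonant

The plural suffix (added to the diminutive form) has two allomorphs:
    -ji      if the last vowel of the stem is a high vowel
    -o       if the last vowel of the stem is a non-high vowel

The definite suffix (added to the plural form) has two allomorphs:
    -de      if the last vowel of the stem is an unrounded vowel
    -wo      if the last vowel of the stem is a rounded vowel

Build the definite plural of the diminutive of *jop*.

jopijide

*jop*: final sound = /p/, a consonant → -i → *jopi*.
The diminutive form *jopi*: last vowel = /i/, a high vowel → -ji → *jopiji*.
The last vowel of the plural form *jopiji* is /i/, which is an unrounded vowel, so the definite suffix is -de, giving *jopijide*.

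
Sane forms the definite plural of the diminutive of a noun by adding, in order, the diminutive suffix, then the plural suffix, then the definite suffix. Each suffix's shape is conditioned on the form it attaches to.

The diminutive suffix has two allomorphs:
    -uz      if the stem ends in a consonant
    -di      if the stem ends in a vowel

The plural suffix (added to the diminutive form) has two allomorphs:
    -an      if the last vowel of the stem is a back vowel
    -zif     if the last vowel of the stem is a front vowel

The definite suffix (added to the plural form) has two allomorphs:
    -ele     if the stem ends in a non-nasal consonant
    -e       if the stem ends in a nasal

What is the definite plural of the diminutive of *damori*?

damoridizifele

*damori* — final sound /i/ (a vowel) → -di → *damoridi*.
The last vowel of the diminutive form *damoridi* is /i/, which is a front vowel, so the plural suffix is -zif, giving *damoridizif*.
The final consonant of the plural form *damoridizif* is /f/, which is non-nasal, so the definite suffix is -ele, giving *damoridizifele*.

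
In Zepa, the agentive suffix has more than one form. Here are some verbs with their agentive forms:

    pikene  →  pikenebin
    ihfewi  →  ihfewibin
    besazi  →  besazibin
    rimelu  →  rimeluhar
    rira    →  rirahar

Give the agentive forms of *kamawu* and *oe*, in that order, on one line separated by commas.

Looking at the last vowel of each stem: -bin when the last vowel of the stem is a front vowel (*pikene*, *ihfewi*, *besazi*); -har when the last vowel of the stem is a back vowel (*rimelu*, *rira*).
*kamawu* — last vowel /u/ (a back vowel) → -har → *kamawuhar*.
The last vowel of *oe* is /e/, which is a front vowel, so the suffix is -bin, giving *oebin*.

kamawuhar, oebin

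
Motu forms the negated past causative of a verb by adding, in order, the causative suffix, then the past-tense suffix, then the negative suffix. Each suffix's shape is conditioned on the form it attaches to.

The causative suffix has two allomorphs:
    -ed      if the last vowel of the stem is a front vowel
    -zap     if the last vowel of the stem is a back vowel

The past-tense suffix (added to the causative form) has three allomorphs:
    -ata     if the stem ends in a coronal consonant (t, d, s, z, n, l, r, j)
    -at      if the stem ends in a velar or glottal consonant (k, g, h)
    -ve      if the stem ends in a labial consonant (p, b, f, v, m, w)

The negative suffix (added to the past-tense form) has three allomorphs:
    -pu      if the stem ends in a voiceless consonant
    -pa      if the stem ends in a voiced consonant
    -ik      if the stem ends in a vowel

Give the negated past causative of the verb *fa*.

fazapveik

*fa*: last vowel = /a/, a back vowel → -zap → *fazap*.
Since the final consonant of the causative form *fazap* is /p/ (labial), it takes -ve, giving *fazapve*.
The final sound of the past-tense form *fazapve* is /e/, which is a vowel, so the negative suffix is -ik, giving *fazapveik*.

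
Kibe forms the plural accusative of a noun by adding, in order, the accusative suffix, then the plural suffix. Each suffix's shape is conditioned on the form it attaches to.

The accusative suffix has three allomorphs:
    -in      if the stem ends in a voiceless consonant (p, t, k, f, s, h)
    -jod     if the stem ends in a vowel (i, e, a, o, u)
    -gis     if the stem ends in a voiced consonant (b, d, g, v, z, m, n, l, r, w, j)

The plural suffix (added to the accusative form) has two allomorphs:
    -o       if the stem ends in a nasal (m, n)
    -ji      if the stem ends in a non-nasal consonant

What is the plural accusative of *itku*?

itkujodji

*itku* — final sound /u/ (a vowel) → -jod → *itkujod*.
Since the final consonant of the accusative form *itkujod* is /d/ (non-nasal), it takes -ji, giving *itkujodji*.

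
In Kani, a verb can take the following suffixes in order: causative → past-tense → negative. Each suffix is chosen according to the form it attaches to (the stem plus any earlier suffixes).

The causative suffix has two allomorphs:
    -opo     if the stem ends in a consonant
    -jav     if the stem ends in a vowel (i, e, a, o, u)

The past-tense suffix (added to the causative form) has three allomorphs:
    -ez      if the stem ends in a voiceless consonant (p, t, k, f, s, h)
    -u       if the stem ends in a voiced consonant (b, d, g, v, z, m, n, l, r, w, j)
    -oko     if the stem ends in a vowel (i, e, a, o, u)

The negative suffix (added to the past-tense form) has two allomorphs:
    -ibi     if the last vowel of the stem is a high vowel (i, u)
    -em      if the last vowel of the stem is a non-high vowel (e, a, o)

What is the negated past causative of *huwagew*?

huwagewopookoem

*huwagew*: final sound = /w/, a consonant → -opo → *huwagewopo*.
The causative form *huwagewopo* — final sound /o/ (a vowel) → -oko → *huwagewopooko*.
Since the last vowel of the past-tense form *huwagewopooko* is /o/ (a non-high vowel), it takes -em, giving *huwagewopookoem*.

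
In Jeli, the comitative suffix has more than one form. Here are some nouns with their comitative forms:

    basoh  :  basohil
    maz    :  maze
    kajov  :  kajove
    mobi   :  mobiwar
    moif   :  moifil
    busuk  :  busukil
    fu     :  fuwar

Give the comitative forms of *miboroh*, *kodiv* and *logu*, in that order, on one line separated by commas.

The pattern is voicing of the final sound: -il when the stem ends in a voiceless consonant (*basoh*, *moif*, *busuk*); -e when the stem ends in a voiced consonant (*maz*, *kajov*); -war when the stem ends in a vowel (*mobi*, *fu*).
*miboroh* — final sound /h/ (a voiceless consonant) → -il → *miborohil*.
*kodiv*: final sound = /v/, a voiced consonant → -e → *kodive*.
*logu*: final sound = /u/, a vowel → -war → *loguwar*.

miborohil, kodive, loguwar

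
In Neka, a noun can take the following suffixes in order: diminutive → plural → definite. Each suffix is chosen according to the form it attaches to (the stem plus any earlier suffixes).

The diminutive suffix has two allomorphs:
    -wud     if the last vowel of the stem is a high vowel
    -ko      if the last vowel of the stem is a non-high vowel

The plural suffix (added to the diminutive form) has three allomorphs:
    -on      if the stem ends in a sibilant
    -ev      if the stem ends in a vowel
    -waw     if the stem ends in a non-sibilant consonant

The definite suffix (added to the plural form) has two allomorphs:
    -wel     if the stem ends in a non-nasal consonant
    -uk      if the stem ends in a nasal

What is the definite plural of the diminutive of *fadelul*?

*fadelul*: last vowel = /u/, a high vowel → -wud → *fadelulwud*.
Since the final sound of the diminutive form *fadelulwud* is /d/ (a non-sibilant consonant), it takes -waw, giving *fadelulwudwaw*.
The plural form *fadelulwudwaw*: final consonant = /w/, non-nasal → -wel → *fadelulwudwawwel*.

fadelulwudwawwel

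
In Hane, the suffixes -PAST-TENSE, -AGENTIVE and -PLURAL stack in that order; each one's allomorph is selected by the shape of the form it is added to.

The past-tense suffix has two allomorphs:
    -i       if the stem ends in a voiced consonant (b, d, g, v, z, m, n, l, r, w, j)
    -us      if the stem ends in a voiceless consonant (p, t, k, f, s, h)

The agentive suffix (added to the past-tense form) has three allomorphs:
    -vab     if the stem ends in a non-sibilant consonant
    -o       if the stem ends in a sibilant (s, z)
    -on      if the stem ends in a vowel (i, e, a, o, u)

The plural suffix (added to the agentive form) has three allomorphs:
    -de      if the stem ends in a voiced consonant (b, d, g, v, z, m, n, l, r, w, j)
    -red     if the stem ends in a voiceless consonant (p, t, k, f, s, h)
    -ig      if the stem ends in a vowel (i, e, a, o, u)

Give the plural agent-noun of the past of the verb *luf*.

Since the final consonant of *luf* is /f/ (voiceless), it takes -us, giving *lufus*.
The past-tense form *lufus* — final sound /s/ (a sibilant) → -o → *lufuso*.
The final sound of the agentive form *lufuso* is /o/, which is a vowel, so the plural suffix is -ig, giving *lufusoig*.

lufusoig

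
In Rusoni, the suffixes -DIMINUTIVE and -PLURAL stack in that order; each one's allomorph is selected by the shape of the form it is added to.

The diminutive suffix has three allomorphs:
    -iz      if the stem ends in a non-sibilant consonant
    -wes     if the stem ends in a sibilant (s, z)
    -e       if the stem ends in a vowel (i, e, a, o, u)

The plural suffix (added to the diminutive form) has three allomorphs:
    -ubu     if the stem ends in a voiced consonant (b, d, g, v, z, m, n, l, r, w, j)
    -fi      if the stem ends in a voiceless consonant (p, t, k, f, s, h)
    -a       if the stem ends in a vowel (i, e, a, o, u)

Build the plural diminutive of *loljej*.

*loljej* — final sound /j/ (a non-sibilant consonant) → -iz → *loljejiz*.
The diminutive form *loljejiz* — final sound /z/ (a voiced consonant) → -ubu → *loljejizubu*.

loljejizubu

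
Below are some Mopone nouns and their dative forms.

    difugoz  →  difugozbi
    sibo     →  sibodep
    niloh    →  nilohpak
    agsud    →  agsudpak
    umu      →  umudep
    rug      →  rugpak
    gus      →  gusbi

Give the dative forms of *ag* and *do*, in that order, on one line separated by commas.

agpak, dodep

Looking at the final sound of each stem: -bi when the stem ends in a sibilant (*difugoz*, *gus*); -pak when the stem ends in a non-sibilant consonant (*niloh*, *agsud*, *rug*); -dep when the stem ends in a vowel (*sibo*, *umu*).
The final sound of *ag* is /g/, which is a non-sibilant consonant, so the suffix is -pak, giving *agpak*.
The final sound of *do* is /o/, which is a vowel, so the suffix is -dep, giving *dodep*.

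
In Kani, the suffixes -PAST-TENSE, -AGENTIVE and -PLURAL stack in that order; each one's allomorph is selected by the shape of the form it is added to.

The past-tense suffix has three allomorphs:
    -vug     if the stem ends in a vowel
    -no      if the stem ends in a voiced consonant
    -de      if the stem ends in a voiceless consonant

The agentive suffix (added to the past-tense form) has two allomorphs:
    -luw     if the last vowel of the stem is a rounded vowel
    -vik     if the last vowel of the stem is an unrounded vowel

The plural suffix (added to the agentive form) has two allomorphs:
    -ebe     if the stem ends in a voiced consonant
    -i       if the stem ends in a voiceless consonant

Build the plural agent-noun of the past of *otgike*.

otgikevugluwebe

*otgike*: final sound = /e/, a vowel → -vug → *otgikevug*.
The last vowel of the past-tense form *otgikevug* is /u/, which is a rounded vowel, so the agentive suffix is -luw, giving *otgikevugluw*.
Since the final consonant of the agentive form *otgikevugluw* is /w/ (voiced), it takes -ebe, giving *otgikevugluwebe*.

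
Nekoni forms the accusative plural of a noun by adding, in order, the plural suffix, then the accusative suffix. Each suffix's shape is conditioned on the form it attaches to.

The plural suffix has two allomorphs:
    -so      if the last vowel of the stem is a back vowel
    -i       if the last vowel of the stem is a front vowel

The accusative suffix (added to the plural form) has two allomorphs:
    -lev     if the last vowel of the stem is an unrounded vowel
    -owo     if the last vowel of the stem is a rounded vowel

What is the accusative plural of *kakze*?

Since the last vowel of *kakze* is /e/ (a front vowel), it takes -i, giving *kakzei*.
The plural form *kakzei* — last vowel /i/ (an unrounded vowel) → -lev → *kakzeilev*.

kakzeilev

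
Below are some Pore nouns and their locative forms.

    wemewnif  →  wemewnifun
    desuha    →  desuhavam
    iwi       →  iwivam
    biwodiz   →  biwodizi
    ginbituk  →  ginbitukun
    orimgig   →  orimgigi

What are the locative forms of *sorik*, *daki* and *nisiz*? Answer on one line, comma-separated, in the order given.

sorikun, dakivam, nisizi

Looking at the final sound of each stem: -un when the stem ends in a voiceless consonant (*wemewnif*, *ginbituk*); -i when the stem ends in a voiced consonant (*biwodiz*, *orimgig*); -vam when the stem ends in a vowel (*desuha*, *iwi*).
The final sound of *sorik* is /k/, which is a voiceless consonant, so the suffix is -un, giving *sorikun*.
*daki*: final sound = /i/, a vowel → -vam → *dakivam*.
Since the final sound of *nisiz* is /z/ (a voiced consonant), it takes -i, giving *nisizi*.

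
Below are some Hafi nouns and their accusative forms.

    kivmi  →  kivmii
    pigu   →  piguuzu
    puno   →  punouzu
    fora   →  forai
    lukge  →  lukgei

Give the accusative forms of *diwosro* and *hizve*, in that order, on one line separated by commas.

Looking at the last vowel of each stem: -uzu when the last vowel of the stem is a rounded vowel (*pigu*, *puno*); -i when the last vowel of the stem is an unrounded vowel (*kivmi*, *fora*, *lukge*).
*diwosro* — last vowel /o/ (a rounded vowel) → -uzu → *diwosrouzu*.
The last vowel of *hizve* is /e/, which is an unrounded vowel, so the suffix is -i, giving *hizvei*.

diwosrouzu, hizvei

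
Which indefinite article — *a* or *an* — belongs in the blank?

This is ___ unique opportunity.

The indefinite article is chosen by the initial *sound* of the following word, not its spelling.
*unique* begins with the sound /juː/ (u pronounced /juː/) — a consonant sound.
So the article is *a*: This is a unique opportunity.

a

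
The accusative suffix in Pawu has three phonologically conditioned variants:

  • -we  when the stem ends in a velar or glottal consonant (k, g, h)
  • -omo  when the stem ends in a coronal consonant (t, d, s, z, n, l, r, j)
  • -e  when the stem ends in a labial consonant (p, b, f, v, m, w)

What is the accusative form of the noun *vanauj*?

vanaujomo

Since the final consonant of *vanauj* is /j/ (coronal), it takes -omo, giving *vanaujomo*.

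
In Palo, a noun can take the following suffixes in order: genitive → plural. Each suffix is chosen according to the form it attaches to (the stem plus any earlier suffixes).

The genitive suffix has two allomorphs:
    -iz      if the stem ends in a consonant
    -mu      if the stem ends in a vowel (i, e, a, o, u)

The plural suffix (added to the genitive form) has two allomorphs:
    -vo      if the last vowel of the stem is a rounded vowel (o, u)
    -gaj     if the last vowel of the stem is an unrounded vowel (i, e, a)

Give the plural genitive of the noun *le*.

Since the final sound of *le* is /e/ (a vowel), it takes -mu, giving *lemu*.
Since the last vowel of the genitive form *lemu* is /u/ (a rounded vowel), it takes -vo, giving *lemuvo*.

lemuvo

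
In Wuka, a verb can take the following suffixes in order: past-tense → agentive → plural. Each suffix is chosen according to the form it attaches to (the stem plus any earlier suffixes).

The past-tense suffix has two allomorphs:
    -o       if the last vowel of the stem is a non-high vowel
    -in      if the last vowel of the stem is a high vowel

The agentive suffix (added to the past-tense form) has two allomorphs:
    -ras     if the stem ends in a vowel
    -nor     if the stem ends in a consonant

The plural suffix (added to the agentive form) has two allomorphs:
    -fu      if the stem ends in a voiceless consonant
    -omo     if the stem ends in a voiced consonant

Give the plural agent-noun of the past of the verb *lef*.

The last vowel of *lef* is /e/, which is a non-high vowel, so the past-tense suffix is -o, giving *lefo*.
The past-tense form *lefo* — final sound /o/ (a vowel) → -ras → *leforas*.
The final consonant of the agentive form *leforas* is /s/, which is voiceless, so the plural suffix is -fu, giving *leforasfu*.

leforasfu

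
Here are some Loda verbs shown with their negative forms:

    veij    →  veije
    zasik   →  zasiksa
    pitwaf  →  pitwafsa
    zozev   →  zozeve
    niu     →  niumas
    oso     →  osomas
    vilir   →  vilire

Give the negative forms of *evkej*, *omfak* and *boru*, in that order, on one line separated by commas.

The suffix is conditioned by the final sound: -sa when the stem ends in a voiceless consonant (*zasik*, *pitwaf*); -e when the stem ends in a voiced consonant (*veij*, *zozev*, *vilir*); -mas when the stem ends in a vowel (*niu*, *oso*).
*evkej*: final sound = /j/, a voiced consonant → -e → *evkeje*.
Since the final sound of *omfak* is /k/ (a voiceless consonant), it takes -sa, giving *omfaksa*.
*boru* — final sound /u/ (a vowel) → -mas → *borumas*.

evkeje, omfaksa, borumas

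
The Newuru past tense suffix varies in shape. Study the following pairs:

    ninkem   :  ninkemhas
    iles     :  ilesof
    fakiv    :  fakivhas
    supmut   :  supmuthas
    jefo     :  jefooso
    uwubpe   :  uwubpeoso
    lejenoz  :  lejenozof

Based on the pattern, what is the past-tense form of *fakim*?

Looking at the final sound of each stem: -of when the stem ends in a sibilant (*iles*, *lejenoz*); -has when the stem ends in a non-sibilant consonant (*ninkem*, *fakiv*, *supmut*); -oso when the stem ends in a vowel (*jefo*, *uwubpe*).
The final sound of *fakim* is /m/, which is a non-sibilant consonant, so the suffix is -has, giving *fakimhas*.

fakimhas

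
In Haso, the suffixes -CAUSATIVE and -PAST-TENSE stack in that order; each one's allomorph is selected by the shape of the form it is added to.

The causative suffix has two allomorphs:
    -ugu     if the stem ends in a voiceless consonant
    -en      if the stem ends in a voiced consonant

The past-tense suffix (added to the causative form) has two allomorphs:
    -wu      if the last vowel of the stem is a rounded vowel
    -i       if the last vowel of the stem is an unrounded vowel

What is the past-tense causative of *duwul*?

duwuleni

*duwul* — final consonant /l/ (voiced) → -en → *duwulen*.
The last vowel of the causative form *duwulen* is /e/, which is an unrounded vowel, so the past-tense suffix is -i, giving *duwuleni*.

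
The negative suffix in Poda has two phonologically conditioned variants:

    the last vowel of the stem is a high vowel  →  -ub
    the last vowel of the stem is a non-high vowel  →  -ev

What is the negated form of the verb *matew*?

matewev

The last vowel of *matew* is /e/, which is a non-high vowel, so the suffix is -ev, giving *matewev*.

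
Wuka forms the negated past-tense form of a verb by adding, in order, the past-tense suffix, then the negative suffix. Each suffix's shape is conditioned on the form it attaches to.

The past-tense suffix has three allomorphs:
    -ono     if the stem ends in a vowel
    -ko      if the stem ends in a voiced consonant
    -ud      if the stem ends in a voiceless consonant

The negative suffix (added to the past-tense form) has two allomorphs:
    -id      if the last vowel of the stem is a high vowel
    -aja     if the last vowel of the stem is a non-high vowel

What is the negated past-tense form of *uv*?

*uv*: final sound = /v/, a voiced consonant → -ko → *uvko*.
The past-tense form *uvko*: last vowel = /o/, a non-high vowel → -aja → *uvkoaja*.

uvkoaja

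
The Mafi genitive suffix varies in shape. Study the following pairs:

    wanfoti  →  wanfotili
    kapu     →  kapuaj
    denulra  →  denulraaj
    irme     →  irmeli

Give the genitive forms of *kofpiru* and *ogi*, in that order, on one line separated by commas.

The suffix is conditioned by the last vowel: -li when the last vowel of the stem is a front vowel (*wanfoti*, *irme*); -aj when the last vowel of the stem is a back vowel (*kapu*, *denulra*).
Since the last vowel of *kofpiru* is /u/ (a back vowel), it takes -aj, giving *kofpiruaj*.
*ogi*: last vowel = /i/, a front vowel → -li → *ogili*.

kofpiruaj, ogili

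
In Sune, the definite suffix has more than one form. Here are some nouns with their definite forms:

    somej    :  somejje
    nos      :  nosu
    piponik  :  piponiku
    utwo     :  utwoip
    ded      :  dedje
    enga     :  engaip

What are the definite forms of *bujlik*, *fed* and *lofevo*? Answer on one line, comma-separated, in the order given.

bujliku, fedje, lofevoip

Looking at the final sound of each stem: -u when the stem ends in a voiceless consonant (*nos*, *piponik*); -je when the stem ends in a voiced consonant (*somej*, *ded*); -ip when the stem ends in a vowel (*utwo*, *enga*).
Since the final sound of *bujlik* is /k/ (a voiceless consonant), it takes -u, giving *bujliku*.
Since the final sound of *fed* is /d/ (a voiced consonant), it takes -je, giving *fedje*.
The final sound of *lofevo* is /o/, which is a vowel, so the suffix is -ip, giving *lofevoip*.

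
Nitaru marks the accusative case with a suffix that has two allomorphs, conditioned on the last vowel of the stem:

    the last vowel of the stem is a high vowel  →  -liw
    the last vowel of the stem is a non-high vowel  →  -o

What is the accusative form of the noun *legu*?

*legu* — last vowel /u/ (a high vowel) → -liw → *leguliw*.

leguliw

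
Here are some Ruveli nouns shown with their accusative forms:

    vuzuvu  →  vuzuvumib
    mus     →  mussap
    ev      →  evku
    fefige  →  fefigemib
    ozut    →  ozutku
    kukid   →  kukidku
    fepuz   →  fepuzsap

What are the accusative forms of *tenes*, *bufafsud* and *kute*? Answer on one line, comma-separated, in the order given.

The alternation tracks the final sound of the stem — -sap when the stem ends in a sibilant (*mus*, *fepuz*); -ku when the stem ends in a non-sibilant consonant (*ev*, *ozut*, *kukid*); -mib when the stem ends in a vowel (*vuzuvu*, *fefige*).
Since the final sound of *tenes* is /s/ (a sibilant), it takes -sap, giving *tenessap*.
The final sound of *bufafsud* is /d/, which is a non-sibilant consonant, so the suffix is -ku, giving *bufafsudku*.
Since the final sound of *kute* is /e/ (a vowel), it takes -mib, giving *kutemib*.

tenessap, bufafsudku, kutemib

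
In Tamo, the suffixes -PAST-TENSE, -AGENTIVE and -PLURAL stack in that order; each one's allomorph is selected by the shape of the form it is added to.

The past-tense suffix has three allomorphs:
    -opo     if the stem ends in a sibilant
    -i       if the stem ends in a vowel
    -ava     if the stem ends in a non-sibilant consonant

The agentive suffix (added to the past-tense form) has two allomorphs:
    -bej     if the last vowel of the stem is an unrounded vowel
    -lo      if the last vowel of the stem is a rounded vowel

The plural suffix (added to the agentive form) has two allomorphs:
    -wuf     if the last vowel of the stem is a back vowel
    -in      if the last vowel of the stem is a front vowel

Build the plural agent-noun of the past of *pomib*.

pomibavabejin

The final sound of *pomib* is /b/, which is a non-sibilant consonant, so the past-tense suffix is -ava, giving *pomibava*.
The past-tense form *pomibava*: last vowel = /a/, an unrounded vowel → -bej → *pomibavabej*.
The agentive form *pomibavabej* — last vowel /e/ (a front vowel) → -in → *pomibavabejin*.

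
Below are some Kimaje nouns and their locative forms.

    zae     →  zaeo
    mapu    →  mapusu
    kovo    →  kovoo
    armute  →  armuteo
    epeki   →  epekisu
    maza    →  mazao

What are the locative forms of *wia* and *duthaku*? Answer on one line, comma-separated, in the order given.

The alternation tracks the last vowel of the stem — -su when the last vowel of the stem is a high vowel (*mapu*, *epeki*); -o when the last vowel of the stem is a non-high vowel (*zae*, *kovo*, *armute*, *maza*).
Since the last vowel of *wia* is /a/ (a non-high vowel), it takes -o, giving *wiao*.
The last vowel of *duthaku* is /u/, which is a high vowel, so the suffix is -su, giving *duthakusu*.

wiao, duthakusu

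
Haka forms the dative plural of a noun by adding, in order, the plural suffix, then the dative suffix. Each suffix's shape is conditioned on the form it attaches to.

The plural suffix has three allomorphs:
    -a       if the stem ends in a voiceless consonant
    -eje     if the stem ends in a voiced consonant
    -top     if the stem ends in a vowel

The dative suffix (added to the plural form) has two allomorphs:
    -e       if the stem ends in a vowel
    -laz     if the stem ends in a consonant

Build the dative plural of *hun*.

Since the final sound of *hun* is /n/ (a voiced consonant), it takes -eje, giving *huneje*.
The plural form *huneje*: final sound = /e/, a vowel → -e → *hunejee*.

hunejee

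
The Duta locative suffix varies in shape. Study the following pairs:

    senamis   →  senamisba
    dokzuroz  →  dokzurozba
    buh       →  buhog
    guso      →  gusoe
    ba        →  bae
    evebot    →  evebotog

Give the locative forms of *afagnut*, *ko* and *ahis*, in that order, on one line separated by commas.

afagnutog, koe, ahisba

Looking at the final sound of each stem: -ba when the stem ends in a sibilant (*senamis*, *dokzuroz*); -og when the stem ends in a non-sibilant consonant (*buh*, *evebot*); -e when the stem ends in a vowel (*guso*, *ba*).
Since the final sound of *afagnut* is /t/ (a non-sibilant consonant), it takes -og, giving *afagnutog*.
The final sound of *ko* is /o/, which is a vowel, so the suffix is -e, giving *koe*.
Since the final sound of *ahis* is /s/ (a sibilant), it takes -ba, giving *ahisba*.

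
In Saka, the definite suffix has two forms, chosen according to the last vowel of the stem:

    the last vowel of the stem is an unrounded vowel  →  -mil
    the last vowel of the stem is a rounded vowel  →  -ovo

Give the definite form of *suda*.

Since the last vowel of *suda* is /a/ (an unrounded vowel), it takes -mil, giving *sudamil*.

sudamil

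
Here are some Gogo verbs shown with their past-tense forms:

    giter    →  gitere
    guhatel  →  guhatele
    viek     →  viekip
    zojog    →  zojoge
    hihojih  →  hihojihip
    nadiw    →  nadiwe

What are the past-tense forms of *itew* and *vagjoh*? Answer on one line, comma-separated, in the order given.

The suffix is conditioned by the final consonant: -ip when the stem ends in a voiceless consonant (*viek*, *hihojih*); -e when the stem ends in a voiced consonant (*giter*, *guhatel*, *zojog*, *nadiw*).
*itew*: final consonant = /w/, voiced → -e → *itewe*.
*vagjoh* — final consonant /h/ (voiceless) → -ip → *vagjohip*.

itewe, vagjohip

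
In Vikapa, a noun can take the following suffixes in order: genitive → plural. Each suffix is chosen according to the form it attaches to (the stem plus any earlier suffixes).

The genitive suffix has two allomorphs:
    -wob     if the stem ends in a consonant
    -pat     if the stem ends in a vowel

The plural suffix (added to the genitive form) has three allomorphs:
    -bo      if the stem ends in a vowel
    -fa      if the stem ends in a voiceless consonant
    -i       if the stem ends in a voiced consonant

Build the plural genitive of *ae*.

aepatfa

*ae*: final sound = /e/, a vowel → -pat → *aepat*.
Since the final sound of the genitive form *aepat* is /t/ (a voiceless consonant), it takes -fa, giving *aepatfa*.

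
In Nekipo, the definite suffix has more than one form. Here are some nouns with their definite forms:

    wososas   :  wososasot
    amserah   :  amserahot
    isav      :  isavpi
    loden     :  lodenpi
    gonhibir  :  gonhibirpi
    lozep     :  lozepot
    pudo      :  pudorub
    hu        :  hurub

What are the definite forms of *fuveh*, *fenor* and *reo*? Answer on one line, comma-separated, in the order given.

fuvehot, fenorpi, reorub

The alternation tracks the final sound of the stem — -ot when the stem ends in a voiceless consonant (*wososas*, *amserah*, *lozep*); -pi when the stem ends in a voiced consonant (*isav*, *loden*, *gonhibir*); -rub when the stem ends in a vowel (*pudo*, *hu*).
*fuveh*: final sound = /h/, a voiceless consonant → -ot → *fuvehot*.
Since the final sound of *fenor* is /r/ (a voiced consonant), it takes -pi, giving *fenorpi*.
*reo*: final sound = /o/, a vowel → -rub → *reorub*.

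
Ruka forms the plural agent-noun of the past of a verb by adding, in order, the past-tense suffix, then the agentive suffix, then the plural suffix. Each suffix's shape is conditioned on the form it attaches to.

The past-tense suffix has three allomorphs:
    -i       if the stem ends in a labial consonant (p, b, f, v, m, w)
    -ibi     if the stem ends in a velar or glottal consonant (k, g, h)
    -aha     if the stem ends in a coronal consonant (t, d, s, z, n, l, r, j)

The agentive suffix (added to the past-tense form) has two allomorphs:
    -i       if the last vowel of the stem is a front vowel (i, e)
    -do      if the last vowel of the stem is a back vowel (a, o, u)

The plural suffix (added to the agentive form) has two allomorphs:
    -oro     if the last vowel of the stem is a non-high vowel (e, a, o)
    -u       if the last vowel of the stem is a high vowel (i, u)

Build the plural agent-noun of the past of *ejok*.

The final consonant of *ejok* is /k/, which is velar/glottal, so the past-tense suffix is -ibi, giving *ejokibi*.
The last vowel of the past-tense form *ejokibi* is /i/, which is a front vowel, so the agentive suffix is -i, giving *ejokibii*.
The agentive form *ejokibii*: last vowel = /i/, a high vowel → -u → *ejokibiiu*.

ejokibiiu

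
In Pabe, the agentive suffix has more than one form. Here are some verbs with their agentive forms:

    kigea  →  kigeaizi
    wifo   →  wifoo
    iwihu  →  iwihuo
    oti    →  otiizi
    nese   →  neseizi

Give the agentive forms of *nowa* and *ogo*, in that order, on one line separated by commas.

The alternation tracks the last vowel of the stem — -o when the last vowel of the stem is a rounded vowel (*wifo*, *iwihu*); -izi when the last vowel of the stem is an unrounded vowel (*kigea*, *oti*, *nese*).
The last vowel of *nowa* is /a/, which is an unrounded vowel, so the suffix is -izi, giving *nowaizi*.
The last vowel of *ogo* is /o/, which is a rounded vowel, so the suffix is -o, giving *ogoo*.

nowaizi, ogoo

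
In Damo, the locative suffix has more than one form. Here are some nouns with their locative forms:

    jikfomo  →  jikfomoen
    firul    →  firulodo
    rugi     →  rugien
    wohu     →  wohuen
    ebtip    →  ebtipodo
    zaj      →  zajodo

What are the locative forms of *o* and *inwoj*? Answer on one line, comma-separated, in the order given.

oen, inwojodo

Looking at the final sound of each stem: -odo when the stem ends in a consonant (*firul*, *ebtip*, *zaj*); -en when the stem ends in a vowel (*jikfomo*, *rugi*, *wohu*).
*o*: final sound = /o/, a vowel → -en → *oen*.
Since the final sound of *inwoj* is /j/ (a consonant), it takes -odo, giving *inwojodo*.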